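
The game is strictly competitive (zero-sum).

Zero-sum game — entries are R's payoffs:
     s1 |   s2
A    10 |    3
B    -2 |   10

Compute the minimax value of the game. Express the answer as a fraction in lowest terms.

106/19

Row minima are 3 and -2, so R's maximin is 3; column maxima are 10 and 10, so C's minimax is 10. These differ, so the equilibrium is in mixed strategies.
Let R play A with probability p. C is indifferent when 10p − 2(1−p) = 3p + 10(1−p), giving p = 12/19.
Let C play s1 with probability q. R is indifferent when 10q + 3(1−q) = −2q + 10(1−q), giving q = 7/19.
The value is 10·(7/19) + (3)·(12/19) = 106/19.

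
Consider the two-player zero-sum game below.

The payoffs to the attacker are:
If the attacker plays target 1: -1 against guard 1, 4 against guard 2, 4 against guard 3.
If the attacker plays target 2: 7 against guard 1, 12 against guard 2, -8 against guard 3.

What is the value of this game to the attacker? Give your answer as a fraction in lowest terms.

1

Column guard 2 is strictly dominated by guard 1 for the defender (it gives the attacker more in every row).
The remaining 2×2 game on (target 1, target 2) × (guard 1, guard 3) has no saddle point. Let the attacker play target 1 with probability p; indifference gives −p + 7(1−p) = 4p − 8(1−p), so p = 3/4.
Similarly the defender's optimal q on guard 1 is 3/5, and the value is -1·(3/5) + (4)·(2/5) = 1.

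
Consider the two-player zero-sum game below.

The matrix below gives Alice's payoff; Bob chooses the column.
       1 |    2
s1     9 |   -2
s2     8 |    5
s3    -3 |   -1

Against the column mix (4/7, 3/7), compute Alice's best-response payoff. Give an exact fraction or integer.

s1: (9)·(4/7) + (-2)·(3/7) = 30/7.
s2: (8)·(4/7) + (5)·(3/7) = 47/7.
s3: (-3)·(4/7) + (-1)·(3/7) = -15/7.
The best pure response is s2 with expected payoff 47/7.

47/7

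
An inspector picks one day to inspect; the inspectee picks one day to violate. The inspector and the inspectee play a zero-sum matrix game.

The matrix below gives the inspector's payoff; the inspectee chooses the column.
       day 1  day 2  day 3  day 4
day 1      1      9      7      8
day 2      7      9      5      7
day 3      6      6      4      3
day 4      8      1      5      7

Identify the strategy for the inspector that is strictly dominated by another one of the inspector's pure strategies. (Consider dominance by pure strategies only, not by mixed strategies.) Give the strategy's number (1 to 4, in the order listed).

Compare day 3 with day 2: 7 > 6, 9 > 6, 5 > 4, 7 > 3.
So day 2 strictly dominates day 3 for the inspector; day 3 is strictly dominated.

3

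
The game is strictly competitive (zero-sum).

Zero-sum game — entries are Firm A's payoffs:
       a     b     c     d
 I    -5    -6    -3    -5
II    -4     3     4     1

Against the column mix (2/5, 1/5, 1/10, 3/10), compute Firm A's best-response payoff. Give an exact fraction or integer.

I: (-5)·(2/5) + (-6)·(1/5) + (-3)·(1/10) + (-5)·(3/10) = -5.
II: (-4)·(2/5) + (3)·(1/5) + (4)·(1/10) + (1)·(3/10) = -3/10.
The best pure response is II with expected payoff -3/10.

-3/10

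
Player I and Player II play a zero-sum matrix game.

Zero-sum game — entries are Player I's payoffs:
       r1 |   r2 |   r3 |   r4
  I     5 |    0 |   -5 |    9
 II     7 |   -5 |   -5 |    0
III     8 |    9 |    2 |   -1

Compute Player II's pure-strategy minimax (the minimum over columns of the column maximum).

2

The worst case (largest entry) in each column is r1: 8, r2: 9, r3: 2, r4: 9.
The best (smallest) of these is 2.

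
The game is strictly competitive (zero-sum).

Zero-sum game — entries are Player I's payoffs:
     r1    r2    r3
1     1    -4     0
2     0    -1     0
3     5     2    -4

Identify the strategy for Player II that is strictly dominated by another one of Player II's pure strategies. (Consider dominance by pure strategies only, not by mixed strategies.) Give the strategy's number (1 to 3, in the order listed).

Player II prefers columns that give Player I less. Compare r1 with r2: -4 < 1, -1 < 0, 2 < 5.
So r2 strictly dominates r1 for Player II; r1 is strictly dominated.

1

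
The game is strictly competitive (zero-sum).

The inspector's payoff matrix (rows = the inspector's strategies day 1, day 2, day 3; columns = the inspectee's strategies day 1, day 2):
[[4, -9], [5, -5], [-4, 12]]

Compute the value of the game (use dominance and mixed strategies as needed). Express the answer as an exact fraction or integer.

20/13

Row day 1 is strictly dominated by row day 2, so the inspector never plays it.
The remaining 2×2 game on (day 2, day 3) × (day 1, day 2) has no saddle point. Let the inspector play day 2 with probability p; indifference gives 5p − 4(1−p) = −5p + 12(1−p), so p = 8/13.
Similarly the inspectee's optimal q on day 1 is 17/26, and the value is 5·(17/26) + (-5)·(9/26) = 20/13.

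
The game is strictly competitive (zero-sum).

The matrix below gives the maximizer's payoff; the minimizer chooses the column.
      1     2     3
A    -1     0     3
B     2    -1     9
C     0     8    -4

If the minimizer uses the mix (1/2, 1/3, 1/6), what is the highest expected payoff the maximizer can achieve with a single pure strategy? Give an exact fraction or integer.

13/6

A: (-1)·(1/2) + (0)·(1/3) + (3)·(1/6) = 0.
B: (2)·(1/2) + (-1)·(1/3) + (9)·(1/6) = 13/6.
C: (0)·(1/2) + (8)·(1/3) + (-4)·(1/6) = 2.
The best pure response is B with expected payoff 13/6.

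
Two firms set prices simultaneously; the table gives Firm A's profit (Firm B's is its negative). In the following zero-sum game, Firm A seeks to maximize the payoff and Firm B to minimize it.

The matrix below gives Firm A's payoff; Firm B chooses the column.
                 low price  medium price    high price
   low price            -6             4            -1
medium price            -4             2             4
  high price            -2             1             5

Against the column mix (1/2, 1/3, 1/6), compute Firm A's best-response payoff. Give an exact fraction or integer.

low price: (-6)·(1/2) + (4)·(1/3) + (-1)·(1/6) = -11/6.
medium price: (-4)·(1/2) + (2)·(1/3) + (4)·(1/6) = -2/3.
high price: (-2)·(1/2) + (1)·(1/3) + (5)·(1/6) = 1/6.
The best pure response is high price with expected payoff 1/6.

1/6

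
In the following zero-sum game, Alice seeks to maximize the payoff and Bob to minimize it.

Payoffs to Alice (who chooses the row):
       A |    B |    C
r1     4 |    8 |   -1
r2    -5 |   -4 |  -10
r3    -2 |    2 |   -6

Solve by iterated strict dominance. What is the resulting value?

-1

Column B is strictly dominated by A for Bob (4<8, -5<-4, -2<2); eliminate B.
Column A is strictly dominated by C for Bob (-1<4, -10<-5, -6<-2); eliminate A.
Row r2 is strictly dominated by row r1 (-1>-10); eliminate r2.
Row r3 is strictly dominated by row r1 (-1>-6); eliminate r3.
Only (r1, C) remains, with payoff -1.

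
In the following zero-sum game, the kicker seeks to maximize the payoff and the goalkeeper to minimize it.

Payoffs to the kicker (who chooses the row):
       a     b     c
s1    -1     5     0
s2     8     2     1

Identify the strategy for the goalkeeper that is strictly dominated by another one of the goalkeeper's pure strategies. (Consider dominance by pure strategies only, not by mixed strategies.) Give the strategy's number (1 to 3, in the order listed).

The goalkeeper prefers columns that give the kicker less. Compare b with c: 0 < 5, 1 < 2.
So c strictly dominates b for the goalkeeper; b is strictly dominated.

2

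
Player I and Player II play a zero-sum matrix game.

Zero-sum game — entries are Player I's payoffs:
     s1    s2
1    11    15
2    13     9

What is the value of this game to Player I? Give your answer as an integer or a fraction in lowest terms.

12

Row minima are 11 and 9, so Player I's maximin is 11; column maxima are 13 and 15, so Player II's minimax is 13. These differ, so the equilibrium is in mixed strategies.
Let Player I play 1 with probability p. Player II is indifferent when 11p + 13(1−p) = 15p + 9(1−p), giving p = 1/2.
Let Player II play s1 with probability q. Player I is indifferent when 11q + 15(1−q) = 13q + 9(1−q), giving q = 3/4.
The value is 11·(3/4) + (15)·(1/4) = 12.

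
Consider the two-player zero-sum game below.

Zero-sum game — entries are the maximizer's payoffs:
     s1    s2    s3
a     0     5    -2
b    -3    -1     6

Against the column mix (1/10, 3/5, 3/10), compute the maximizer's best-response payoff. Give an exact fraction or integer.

12/5

a: (0)·(1/10) + (5)·(3/5) + (-2)·(3/10) = 12/5.
b: (-3)·(1/10) + (-1)·(3/5) + (6)·(3/10) = 9/10.
The best pure response is a with expected payoff 12/5.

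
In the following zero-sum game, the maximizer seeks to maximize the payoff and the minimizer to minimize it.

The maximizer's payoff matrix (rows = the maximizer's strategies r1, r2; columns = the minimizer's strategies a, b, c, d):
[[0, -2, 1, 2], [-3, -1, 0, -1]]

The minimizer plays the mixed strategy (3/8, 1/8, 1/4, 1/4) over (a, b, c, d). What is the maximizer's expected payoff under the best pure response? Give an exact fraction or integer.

r1: (0)·(3/8) + (-2)·(1/8) + (1)·(1/4) + (2)·(1/4) = 1/2.
r2: (-3)·(3/8) + (-1)·(1/8) + (0)·(1/4) + (-1)·(1/4) = -3/2.
The best pure response is r1 with expected payoff 1/2.

1/2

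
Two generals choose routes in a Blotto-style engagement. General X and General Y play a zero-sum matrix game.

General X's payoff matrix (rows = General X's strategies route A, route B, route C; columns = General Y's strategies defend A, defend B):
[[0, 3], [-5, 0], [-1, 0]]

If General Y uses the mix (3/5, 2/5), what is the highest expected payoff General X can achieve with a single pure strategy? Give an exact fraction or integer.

route A: (0)·(3/5) + (3)·(2/5) = 6/5.
route B: (-5)·(3/5) + (0)·(2/5) = -3.
route C: (-1)·(3/5) + (0)·(2/5) = -3/5.
The best pure response is route A with expected payoff 6/5.

6/5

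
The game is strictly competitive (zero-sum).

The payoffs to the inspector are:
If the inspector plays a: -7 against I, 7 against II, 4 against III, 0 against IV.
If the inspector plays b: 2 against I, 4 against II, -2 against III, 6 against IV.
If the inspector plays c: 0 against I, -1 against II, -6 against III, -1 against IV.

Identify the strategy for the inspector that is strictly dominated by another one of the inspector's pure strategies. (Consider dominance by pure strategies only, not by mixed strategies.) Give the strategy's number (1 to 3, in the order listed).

3

Compare c with b: 2 > 0, 4 > -1, -2 > -6, 6 > -1.
So b strictly dominates c for the inspector; c is strictly dominated.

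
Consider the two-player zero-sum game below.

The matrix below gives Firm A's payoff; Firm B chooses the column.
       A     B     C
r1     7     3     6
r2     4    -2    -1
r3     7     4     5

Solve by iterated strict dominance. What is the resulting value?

Column A is strictly dominated by B for Firm B (3<7, -2<4, 4<7); eliminate A.
Column C is strictly dominated by B for Firm B (3<6, -2<-1, 4<5); eliminate C.
Row r2 is strictly dominated by row r1 (3>-2); eliminate r2.
Row r1 is strictly dominated by row r3 (4>3); eliminate r1.
Only (r3, B) remains, with payoff 4.

4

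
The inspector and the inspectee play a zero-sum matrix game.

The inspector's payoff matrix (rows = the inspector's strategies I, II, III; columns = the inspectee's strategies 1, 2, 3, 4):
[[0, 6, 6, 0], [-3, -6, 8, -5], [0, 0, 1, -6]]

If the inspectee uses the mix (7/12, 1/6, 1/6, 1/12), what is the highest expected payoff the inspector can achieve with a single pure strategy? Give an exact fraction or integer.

2

I: (0)·(7/12) + (6)·(1/6) + (6)·(1/6) + (0)·(1/12) = 2.
II: (-3)·(7/12) + (-6)·(1/6) + (8)·(1/6) + (-5)·(1/12) = -11/6.
III: (0)·(7/12) + (0)·(1/6) + (1)·(1/6) + (-6)·(1/12) = -1/3.
The best pure response is I with expected payoff 2.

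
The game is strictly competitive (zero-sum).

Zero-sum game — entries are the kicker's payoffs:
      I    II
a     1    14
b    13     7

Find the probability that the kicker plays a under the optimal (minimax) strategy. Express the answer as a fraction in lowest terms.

6/19

Row minima are 1 and 7, so the kicker's maximin is 7; column maxima are 13 and 14, so the goalkeeper's minimax is 13. These differ, so the equilibrium is in mixed strategies.
Let the kicker play a with probability p. The goalkeeper is indifferent when p + 13(1−p) = 14p + 7(1−p), giving p = 6/19.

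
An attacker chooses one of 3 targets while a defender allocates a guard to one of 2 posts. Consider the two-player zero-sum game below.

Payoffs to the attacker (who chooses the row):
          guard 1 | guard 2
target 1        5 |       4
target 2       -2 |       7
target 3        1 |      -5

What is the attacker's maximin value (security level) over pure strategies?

4

The worst-case payoff for each row is target 1: 4, target 2: -2, target 3: -5.
The best of these is 4.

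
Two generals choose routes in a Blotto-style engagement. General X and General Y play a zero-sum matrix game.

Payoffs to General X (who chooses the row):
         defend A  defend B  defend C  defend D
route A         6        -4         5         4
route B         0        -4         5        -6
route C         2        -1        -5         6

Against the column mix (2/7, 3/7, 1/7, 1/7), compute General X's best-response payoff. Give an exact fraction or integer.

9/7

route A: (6)·(2/7) + (-4)·(3/7) + (5)·(1/7) + (4)·(1/7) = 9/7.
route B: (0)·(2/7) + (-4)·(3/7) + (5)·(1/7) + (-6)·(1/7) = -13/7.
route C: (2)·(2/7) + (-1)·(3/7) + (-5)·(1/7) + (6)·(1/7) = 2/7.
The best pure response is route A with expected payoff 9/7.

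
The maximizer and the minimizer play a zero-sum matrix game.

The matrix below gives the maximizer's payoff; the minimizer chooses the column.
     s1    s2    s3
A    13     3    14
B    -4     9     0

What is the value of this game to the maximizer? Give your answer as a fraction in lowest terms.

129/23

Column s3 is strictly dominated by s1 for the minimizer (it gives the maximizer more in every row).
The remaining 2×2 game on (A, B) × (s1, s2) has no saddle point. Let the maximizer play A with probability p; indifference gives 13p − 4(1−p) = 3p + 9(1−p), so p = 13/23.
Similarly the minimizer's optimal q on s1 is 6/23, and the value is 13·(6/23) + (3)·(17/23) = 129/23.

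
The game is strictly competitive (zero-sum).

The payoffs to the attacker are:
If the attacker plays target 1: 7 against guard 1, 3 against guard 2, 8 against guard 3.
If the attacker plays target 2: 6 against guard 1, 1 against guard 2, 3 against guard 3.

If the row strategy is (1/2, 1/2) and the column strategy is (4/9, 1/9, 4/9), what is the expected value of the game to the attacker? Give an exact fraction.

50/9

Against (4/9, 1/9, 4/9), each row's expected payoff is target 1: 7; target 2: 37/9.
Taking the (1/2, 1/2)-weighted average: (1/2)·(7) + (1/2)·(37/9) = 50/9.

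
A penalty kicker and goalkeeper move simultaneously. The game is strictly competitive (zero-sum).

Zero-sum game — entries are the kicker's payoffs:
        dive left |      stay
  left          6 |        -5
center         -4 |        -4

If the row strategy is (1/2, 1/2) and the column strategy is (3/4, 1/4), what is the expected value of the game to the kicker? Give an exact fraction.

Against (3/4, 1/4), each row's expected payoff is left: 13/4; center: -4.
Taking the (1/2, 1/2)-weighted average: (1/2)·(13/4) + (1/2)·(-4) = -3/8.

-3/8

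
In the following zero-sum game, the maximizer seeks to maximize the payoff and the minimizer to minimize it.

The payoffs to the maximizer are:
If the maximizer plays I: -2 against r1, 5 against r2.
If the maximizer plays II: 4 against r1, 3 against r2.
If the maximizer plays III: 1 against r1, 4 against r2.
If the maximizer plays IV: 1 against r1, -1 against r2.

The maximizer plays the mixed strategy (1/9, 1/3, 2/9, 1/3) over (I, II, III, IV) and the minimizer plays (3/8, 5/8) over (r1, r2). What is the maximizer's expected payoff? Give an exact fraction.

Against (3/8, 5/8), each row's expected payoff is I: 19/8; II: 27/8; III: 23/8; IV: -1/4.
Taking the (1/9, 1/3, 2/9, 1/3)-weighted average: (1/9)·(19/8) + (1/3)·(27/8) + (2/9)·(23/8) + (1/3)·(-1/4) = 35/18.

35/18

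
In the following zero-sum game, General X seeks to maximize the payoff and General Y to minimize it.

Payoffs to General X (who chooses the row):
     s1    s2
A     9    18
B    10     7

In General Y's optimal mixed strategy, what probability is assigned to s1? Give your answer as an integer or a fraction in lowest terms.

11/12

Row minima are 9 and 7, so General X's maximin is 9; column maxima are 10 and 18, so General Y's minimax is 10. These differ, so the equilibrium is in mixed strategies.
Let General Y play s1 with probability q. General X is indifferent when 9q + 18(1−q) = 10q + 7(1−q), giving q = 11/12.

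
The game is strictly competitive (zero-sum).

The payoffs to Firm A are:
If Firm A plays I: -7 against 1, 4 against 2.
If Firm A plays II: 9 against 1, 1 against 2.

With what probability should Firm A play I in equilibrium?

Row minima are -7 and 1, so Firm A's maximin is 1; column maxima are 9 and 4, so Firm B's minimax is 4. These differ, so the equilibrium is in mixed strategies.
Let Firm A play I with probability p. Firm B is indifferent when −7p + 9(1−p) = 4p + (1−p), giving p = 8/19.

8/19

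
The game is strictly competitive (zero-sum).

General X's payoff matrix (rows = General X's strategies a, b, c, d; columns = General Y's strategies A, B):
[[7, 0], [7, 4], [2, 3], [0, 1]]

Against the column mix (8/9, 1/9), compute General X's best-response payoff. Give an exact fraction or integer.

a: (7)·(8/9) + (0)·(1/9) = 56/9.
b: (7)·(8/9) + (4)·(1/9) = 20/3.
c: (2)·(8/9) + (3)·(1/9) = 19/9.
d: (0)·(8/9) + (1)·(1/9) = 1/9.
The best pure response is b with expected payoff 20/3.

20/3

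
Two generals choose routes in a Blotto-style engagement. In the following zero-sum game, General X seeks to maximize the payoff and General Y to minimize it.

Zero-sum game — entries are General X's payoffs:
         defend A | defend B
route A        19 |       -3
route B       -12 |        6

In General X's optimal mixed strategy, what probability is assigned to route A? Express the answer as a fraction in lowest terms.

9/20

Row minima are -3 and -12, so General X's maximin is -3; column maxima are 19 and 6, so General Y's minimax is 6. These differ, so the equilibrium is in mixed strategies.
Let General X play route A with probability p. General Y is indifferent when 19p − 12(1−p) = −3p + 6(1−p), giving p = 9/20.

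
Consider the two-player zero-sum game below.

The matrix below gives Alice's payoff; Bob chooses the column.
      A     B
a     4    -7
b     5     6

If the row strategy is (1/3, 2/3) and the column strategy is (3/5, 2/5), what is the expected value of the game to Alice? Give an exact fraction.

Against (3/5, 2/5), each row's expected payoff is a: -2/5; b: 27/5.
Taking the (1/3, 2/3)-weighted average: (1/3)·(-2/5) + (2/3)·(27/5) = 52/15.

52/15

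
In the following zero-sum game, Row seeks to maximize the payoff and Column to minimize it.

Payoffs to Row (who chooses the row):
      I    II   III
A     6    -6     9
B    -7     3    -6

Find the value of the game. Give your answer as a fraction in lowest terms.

Column III is strictly dominated by I for Column (it gives Row more in every row).
The remaining 2×2 game on (A, B) × (I, II) has no saddle point. Let Row play A with probability p; indifference gives 6p − 7(1−p) = −6p + 3(1−p), so p = 5/11.
Similarly Column's optimal q on I is 9/22, and the value is 6·(9/22) + (-6)·(13/22) = -12/11.

-12/11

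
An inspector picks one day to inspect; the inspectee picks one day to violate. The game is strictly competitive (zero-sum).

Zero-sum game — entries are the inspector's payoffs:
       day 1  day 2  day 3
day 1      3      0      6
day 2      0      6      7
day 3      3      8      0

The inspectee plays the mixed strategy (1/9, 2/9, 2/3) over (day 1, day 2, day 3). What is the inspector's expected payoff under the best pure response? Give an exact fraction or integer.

6

day 1: (3)·(1/9) + (0)·(2/9) + (6)·(2/3) = 13/3.
day 2: (0)·(1/9) + (6)·(2/9) + (7)·(2/3) = 6.
day 3: (3)·(1/9) + (8)·(2/9) + (0)·(2/3) = 19/9.
The best pure response is day 2 with expected payoff 6.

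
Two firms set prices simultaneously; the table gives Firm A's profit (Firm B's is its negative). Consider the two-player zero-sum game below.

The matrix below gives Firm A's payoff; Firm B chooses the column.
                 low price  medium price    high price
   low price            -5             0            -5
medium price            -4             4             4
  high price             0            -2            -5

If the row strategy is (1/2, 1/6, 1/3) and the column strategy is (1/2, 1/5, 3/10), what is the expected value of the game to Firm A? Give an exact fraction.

-79/30

Against (1/2, 1/5, 3/10), each row's expected payoff is low price: -4; medium price: 0; high price: -19/10.
Taking the (1/2, 1/6, 1/3)-weighted average: (1/2)·(-4) + (1/6)·(0) + (1/3)·(-19/10) = -79/30.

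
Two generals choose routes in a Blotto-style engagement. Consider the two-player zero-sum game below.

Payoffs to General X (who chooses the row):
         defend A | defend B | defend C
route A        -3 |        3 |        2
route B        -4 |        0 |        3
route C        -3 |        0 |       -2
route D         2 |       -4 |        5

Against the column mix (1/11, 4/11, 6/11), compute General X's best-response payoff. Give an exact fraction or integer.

21/11

route A: (-3)·(1/11) + (3)·(4/11) + (2)·(6/11) = 21/11.
route B: (-4)·(1/11) + (0)·(4/11) + (3)·(6/11) = 14/11.
route C: (-3)·(1/11) + (0)·(4/11) + (-2)·(6/11) = -15/11.
route D: (2)·(1/11) + (-4)·(4/11) + (5)·(6/11) = 16/11.
The best pure response is route A with expected payoff 21/11.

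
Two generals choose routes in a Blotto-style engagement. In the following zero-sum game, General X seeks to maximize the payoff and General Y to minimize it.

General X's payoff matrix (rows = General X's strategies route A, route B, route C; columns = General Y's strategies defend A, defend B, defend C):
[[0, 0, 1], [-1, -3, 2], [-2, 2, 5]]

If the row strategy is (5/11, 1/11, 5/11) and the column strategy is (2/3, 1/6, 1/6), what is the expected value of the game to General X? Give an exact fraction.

Against (2/3, 1/6, 1/6), each row's expected payoff is route A: 1/6; route B: -5/6; route C: -1/6.
Taking the (5/11, 1/11, 5/11)-weighted average: (5/11)·(1/6) + (1/11)·(-5/6) + (5/11)·(-1/6) = -5/66.

-5/66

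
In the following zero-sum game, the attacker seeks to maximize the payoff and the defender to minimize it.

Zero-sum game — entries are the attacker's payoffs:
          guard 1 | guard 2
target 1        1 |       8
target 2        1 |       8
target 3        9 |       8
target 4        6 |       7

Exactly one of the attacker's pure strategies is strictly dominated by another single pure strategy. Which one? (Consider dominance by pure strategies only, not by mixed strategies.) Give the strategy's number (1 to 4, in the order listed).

Compare target 4 with target 3: 9 > 6, 8 > 7.
So target 3 strictly dominates target 4 for the attacker; target 4 is strictly dominated.

4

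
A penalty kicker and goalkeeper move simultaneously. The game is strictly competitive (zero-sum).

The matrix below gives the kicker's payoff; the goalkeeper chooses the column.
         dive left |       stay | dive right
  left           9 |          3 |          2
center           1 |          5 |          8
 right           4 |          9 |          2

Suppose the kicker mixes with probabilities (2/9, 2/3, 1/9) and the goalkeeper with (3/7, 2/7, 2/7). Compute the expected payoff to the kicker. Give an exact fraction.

94/21

Against (3/7, 2/7, 2/7), each row's expected payoff is left: 37/7; center: 29/7; right: 34/7.
Taking the (2/9, 2/3, 1/9)-weighted average: (2/9)·(37/7) + (2/3)·(29/7) + (1/9)·(34/7) = 94/21.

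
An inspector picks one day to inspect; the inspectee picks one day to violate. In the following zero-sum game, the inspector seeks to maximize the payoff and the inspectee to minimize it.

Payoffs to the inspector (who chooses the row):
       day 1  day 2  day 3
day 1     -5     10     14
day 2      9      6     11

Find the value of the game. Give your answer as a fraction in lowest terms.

20/3

Column day 3 is strictly dominated by day 2 for the inspectee (it gives the inspector more in every row).
The remaining 2×2 game on (day 1, day 2) × (day 1, day 2) has no saddle point. Let the inspector play day 1 with probability p; indifference gives −5p + 9(1−p) = 10p + 6(1−p), so p = 1/6.
Similarly the inspectee's optimal q on day 1 is 2/9, and the value is -5·(2/9) + (10)·(7/9) = 20/3.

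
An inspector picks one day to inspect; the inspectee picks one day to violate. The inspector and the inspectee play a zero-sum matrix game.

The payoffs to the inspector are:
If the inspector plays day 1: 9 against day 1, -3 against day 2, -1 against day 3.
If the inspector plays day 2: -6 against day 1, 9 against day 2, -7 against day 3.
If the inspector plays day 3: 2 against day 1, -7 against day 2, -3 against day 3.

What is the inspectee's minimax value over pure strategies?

-1

The worst case (largest entry) in each column is day 1: 9, day 2: 9, day 3: -1.
The best (smallest) of these is -1.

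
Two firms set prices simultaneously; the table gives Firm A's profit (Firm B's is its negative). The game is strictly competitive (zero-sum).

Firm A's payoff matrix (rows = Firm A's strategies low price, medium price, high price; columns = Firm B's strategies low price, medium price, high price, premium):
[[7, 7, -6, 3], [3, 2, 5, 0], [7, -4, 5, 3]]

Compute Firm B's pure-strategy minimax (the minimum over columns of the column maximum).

3

The worst case (largest entry) in each column is low price: 7, medium price: 7, high price: 5, premium: 3.
The best (smallest) of these is 3.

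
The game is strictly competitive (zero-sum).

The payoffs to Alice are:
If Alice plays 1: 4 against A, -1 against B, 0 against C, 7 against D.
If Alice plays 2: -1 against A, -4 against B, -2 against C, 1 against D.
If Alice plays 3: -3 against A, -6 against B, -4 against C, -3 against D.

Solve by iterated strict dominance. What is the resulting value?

-1

Row 3 is strictly dominated by row 1 (4>-3, -1>-6, 0>-4, 7>-3); eliminate 3.
Row 2 is strictly dominated by row 1 (4>-1, -1>-4, 0>-2, 7>1); eliminate 2.
Column C is strictly dominated by B for Bob (-1<0); eliminate C.
Column D is strictly dominated by A for Bob (4<7); eliminate D.
Column A is strictly dominated by B for Bob (-1<4); eliminate A.
Only (1, B) remains, with payoff -1.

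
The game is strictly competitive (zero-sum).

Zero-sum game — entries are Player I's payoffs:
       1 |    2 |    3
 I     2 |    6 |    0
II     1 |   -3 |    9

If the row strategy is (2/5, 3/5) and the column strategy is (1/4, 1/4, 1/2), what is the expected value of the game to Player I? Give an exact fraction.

16/5

Against (1/4, 1/4, 1/2), each row's expected payoff is I: 2; II: 4.
Taking the (2/5, 3/5)-weighted average: (2/5)·(2) + (3/5)·(4) = 16/5.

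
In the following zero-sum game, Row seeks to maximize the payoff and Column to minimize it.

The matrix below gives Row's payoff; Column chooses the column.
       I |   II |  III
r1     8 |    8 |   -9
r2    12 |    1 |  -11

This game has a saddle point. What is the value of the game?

-9

Row minima: -9, -11 → Row's maximin is -9.
Column maxima: 12, 8, -9 → Column's minimax is -9.
They coincide at (r1, III), so the value is -9.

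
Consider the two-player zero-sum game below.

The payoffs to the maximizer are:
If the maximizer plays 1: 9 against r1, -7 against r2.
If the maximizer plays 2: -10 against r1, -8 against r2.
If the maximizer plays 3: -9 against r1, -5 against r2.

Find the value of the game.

-27/5

Row 2 is strictly dominated by row 3, so the maximizer never plays it.
The remaining 2×2 game on (1, 3) × (r1, r2) has no saddle point. Let the maximizer play 1 with probability p; indifference gives 9p − 9(1−p) = −7p − 5(1−p), so p = 1/5.
Similarly the minimizer's optimal q on r1 is 1/10, and the value is 9·(1/10) + (-7)·(9/10) = -27/5.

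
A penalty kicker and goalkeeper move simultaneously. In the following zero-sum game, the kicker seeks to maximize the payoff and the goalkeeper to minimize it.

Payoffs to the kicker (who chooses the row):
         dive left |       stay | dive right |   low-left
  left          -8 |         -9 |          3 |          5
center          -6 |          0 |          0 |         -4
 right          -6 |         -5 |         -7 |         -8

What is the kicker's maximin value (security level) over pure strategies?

The worst-case payoff for each row is left: -9, center: -6, right: -8.
The best of these is -6.

-6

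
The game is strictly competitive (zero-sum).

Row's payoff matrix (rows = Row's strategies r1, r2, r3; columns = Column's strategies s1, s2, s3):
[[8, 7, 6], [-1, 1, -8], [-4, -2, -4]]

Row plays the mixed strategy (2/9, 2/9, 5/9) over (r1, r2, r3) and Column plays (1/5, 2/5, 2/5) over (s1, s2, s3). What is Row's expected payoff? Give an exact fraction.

-14/15

Against (1/5, 2/5, 2/5), each row's expected payoff is r1: 34/5; r2: -3; r3: -16/5.
Taking the (2/9, 2/9, 5/9)-weighted average: (2/9)·(34/5) + (2/9)·(-3) + (5/9)·(-16/5) = -14/15.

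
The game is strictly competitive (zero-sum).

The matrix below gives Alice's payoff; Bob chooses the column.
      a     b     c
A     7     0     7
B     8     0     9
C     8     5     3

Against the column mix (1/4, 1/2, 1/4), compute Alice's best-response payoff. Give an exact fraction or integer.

21/4

A: (7)·(1/4) + (0)·(1/2) + (7)·(1/4) = 7/2.
B: (8)·(1/4) + (0)·(1/2) + (9)·(1/4) = 17/4.
C: (8)·(1/4) + (5)·(1/2) + (3)·(1/4) = 21/4.
The best pure response is C with expected payoff 21/4.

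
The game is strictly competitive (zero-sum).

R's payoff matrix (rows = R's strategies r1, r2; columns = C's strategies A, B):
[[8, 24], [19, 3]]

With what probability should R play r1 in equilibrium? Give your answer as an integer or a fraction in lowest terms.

Row minima are 8 and 3, so R's maximin is 8; column maxima are 19 and 24, so C's minimax is 19. These differ, so the equilibrium is in mixed strategies.
Let R play r1 with probability p. C is indifferent when 8p + 19(1−p) = 24p + 3(1−p), giving p = 1/2.

1/2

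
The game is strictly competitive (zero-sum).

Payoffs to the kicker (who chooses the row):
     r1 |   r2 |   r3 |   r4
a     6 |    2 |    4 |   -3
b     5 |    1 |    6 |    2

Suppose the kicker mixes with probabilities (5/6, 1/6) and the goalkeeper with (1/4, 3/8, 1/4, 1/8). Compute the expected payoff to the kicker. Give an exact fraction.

71/24

Against (1/4, 3/8, 1/4, 1/8), each row's expected payoff is a: 23/8; b: 27/8.
Taking the (5/6, 1/6)-weighted average: (5/6)·(23/8) + (1/6)·(27/8) = 71/24.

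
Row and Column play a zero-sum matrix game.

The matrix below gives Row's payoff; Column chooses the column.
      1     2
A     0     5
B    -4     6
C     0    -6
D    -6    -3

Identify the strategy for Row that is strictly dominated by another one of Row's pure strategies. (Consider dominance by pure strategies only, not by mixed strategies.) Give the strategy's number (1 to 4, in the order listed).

Compare D with A: 0 > -6, 5 > -3.
So A strictly dominates D for Row; D is strictly dominated.

4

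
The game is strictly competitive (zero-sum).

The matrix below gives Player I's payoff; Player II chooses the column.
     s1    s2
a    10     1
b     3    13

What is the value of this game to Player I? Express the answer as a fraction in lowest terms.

Row minima are 1 and 3, so Player I's maximin is 3; column maxima are 10 and 13, so Player II's minimax is 10. These differ, so the equilibrium is in mixed strategies.
Let Player I play a with probability p. Player II is indifferent when 10p + 3(1−p) = p + 13(1−p), giving p = 10/19.
Let Player II play s1 with probability q. Player I is indifferent when 10q + (1−q) = 3q + 13(1−q), giving q = 12/19.
The value is 10·(12/19) + (1)·(7/19) = 127/19.

127/19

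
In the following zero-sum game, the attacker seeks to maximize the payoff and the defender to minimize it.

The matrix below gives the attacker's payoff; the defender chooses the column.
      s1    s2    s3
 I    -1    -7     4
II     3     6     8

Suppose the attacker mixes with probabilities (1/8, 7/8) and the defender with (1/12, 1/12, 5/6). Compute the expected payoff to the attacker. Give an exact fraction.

Against (1/12, 1/12, 5/6), each row's expected payoff is I: 8/3; II: 89/12.
Taking the (1/8, 7/8)-weighted average: (1/8)·(8/3) + (7/8)·(89/12) = 655/96.

655/96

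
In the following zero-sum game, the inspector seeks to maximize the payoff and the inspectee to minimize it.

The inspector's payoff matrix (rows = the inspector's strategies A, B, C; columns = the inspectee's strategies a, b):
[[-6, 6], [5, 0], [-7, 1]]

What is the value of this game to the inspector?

30/17

Row C is strictly dominated by row A, so the inspector never plays it.
The remaining 2×2 game on (A, B) × (a, b) has no saddle point. Let the inspector play A with probability p; indifference gives −6p + 5(1−p) = 6p, so p = 5/17.
Similarly the inspectee's optimal q on a is 6/17, and the value is -6·(6/17) + (6)·(11/17) = 30/17.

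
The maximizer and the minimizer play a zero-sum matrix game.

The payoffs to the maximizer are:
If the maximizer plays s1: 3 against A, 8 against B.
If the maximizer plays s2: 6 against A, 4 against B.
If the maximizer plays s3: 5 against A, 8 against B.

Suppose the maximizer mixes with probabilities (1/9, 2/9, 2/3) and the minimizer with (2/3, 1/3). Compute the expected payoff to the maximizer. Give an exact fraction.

154/27

Against (2/3, 1/3), each row's expected payoff is s1: 14/3; s2: 16/3; s3: 6.
Taking the (1/9, 2/9, 2/3)-weighted average: (1/9)·(14/3) + (2/9)·(16/3) + (2/3)·(6) = 154/27.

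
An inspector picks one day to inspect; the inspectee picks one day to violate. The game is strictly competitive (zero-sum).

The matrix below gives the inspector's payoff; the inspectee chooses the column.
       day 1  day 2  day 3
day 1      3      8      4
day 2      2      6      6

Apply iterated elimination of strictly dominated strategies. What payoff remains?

3

Column day 3 is strictly dominated by day 1 for the inspectee (3<4, 2<6); eliminate day 3.
Column day 2 is strictly dominated by day 1 for the inspectee (3<8, 2<6); eliminate day 2.
Row day 2 is strictly dominated by row day 1 (3>2); eliminate day 2.
Only (day 1, day 1) remains, with payoff 3.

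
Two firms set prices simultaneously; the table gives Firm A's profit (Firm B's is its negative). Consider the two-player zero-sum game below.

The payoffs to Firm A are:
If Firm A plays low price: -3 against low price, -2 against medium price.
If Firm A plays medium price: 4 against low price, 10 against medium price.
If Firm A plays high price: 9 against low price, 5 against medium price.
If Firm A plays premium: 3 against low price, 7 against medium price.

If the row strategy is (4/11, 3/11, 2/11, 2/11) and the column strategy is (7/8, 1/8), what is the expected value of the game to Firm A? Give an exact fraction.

Against (7/8, 1/8), each row's expected payoff is low price: -23/8; medium price: 19/4; high price: 17/2; premium: 7/2.
Taking the (4/11, 3/11, 2/11, 2/11)-weighted average: (4/11)·(-23/8) + (3/11)·(19/4) + (2/11)·(17/2) + (2/11)·(7/2) = 107/44.

107/44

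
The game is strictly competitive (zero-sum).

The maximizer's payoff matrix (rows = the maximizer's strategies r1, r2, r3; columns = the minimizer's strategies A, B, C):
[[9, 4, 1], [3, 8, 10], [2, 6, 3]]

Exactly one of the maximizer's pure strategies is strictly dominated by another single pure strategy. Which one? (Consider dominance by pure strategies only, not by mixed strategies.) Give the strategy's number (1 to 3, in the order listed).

Compare r3 with r2: 3 > 2, 8 > 6, 10 > 3.
So r2 strictly dominates r3 for the maximizer; r3 is strictly dominated.

3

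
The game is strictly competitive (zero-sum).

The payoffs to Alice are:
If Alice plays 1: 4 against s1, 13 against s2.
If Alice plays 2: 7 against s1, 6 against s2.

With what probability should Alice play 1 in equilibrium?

Row minima are 4 and 6, so Alice's maximin is 6; column maxima are 7 and 13, so Bob's minimax is 7. These differ, so the equilibrium is in mixed strategies.
Let Alice play 1 with probability p. Bob is indifferent when 4p + 7(1−p) = 13p + 6(1−p), giving p = 1/10.

1/10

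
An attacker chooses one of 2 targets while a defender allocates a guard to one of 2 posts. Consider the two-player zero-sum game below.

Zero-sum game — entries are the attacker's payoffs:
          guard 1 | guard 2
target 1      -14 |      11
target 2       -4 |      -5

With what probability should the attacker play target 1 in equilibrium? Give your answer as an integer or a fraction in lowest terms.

Row minima are -14 and -5, so the attacker's maximin is -5; column maxima are -4 and 11, so the defender's minimax is -4. These differ, so the equilibrium is in mixed strategies.
Let the attacker play target 1 with probability p. The defender is indifferent when −14p − 4(1−p) = 11p − 5(1−p), giving p = 1/26.

1/26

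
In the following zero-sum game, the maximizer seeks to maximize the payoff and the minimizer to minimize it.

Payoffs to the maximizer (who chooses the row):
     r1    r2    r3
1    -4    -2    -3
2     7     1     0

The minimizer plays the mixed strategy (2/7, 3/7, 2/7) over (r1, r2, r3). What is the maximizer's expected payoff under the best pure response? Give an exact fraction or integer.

17/7

1: (-4)·(2/7) + (-2)·(3/7) + (-3)·(2/7) = -20/7.
2: (7)·(2/7) + (1)·(3/7) + (0)·(2/7) = 17/7.
The best pure response is 2 with expected payoff 17/7.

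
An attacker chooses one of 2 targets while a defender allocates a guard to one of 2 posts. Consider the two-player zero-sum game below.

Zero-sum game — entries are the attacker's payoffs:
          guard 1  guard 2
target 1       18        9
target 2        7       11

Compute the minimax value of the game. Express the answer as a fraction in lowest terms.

Row minima are 9 and 7, so the attacker's maximin is 9; column maxima are 18 and 11, so the defender's minimax is 11. These differ, so the equilibrium is in mixed strategies.
Let the attacker play target 1 with probability p. The defender is indifferent when 18p + 7(1−p) = 9p + 11(1−p), giving p = 4/13.
Let the defender play guard 1 with probability q. The attacker is indifferent when 18q + 9(1−q) = 7q + 11(1−q), giving q = 2/13.
The value is 18·(2/13) + (9)·(11/13) = 135/13.

135/13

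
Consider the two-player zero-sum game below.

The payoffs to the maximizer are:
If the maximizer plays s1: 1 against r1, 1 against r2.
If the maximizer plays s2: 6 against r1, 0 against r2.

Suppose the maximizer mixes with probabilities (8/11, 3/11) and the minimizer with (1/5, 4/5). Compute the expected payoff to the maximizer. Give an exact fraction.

Against (1/5, 4/5), each row's expected payoff is s1: 1; s2: 6/5.
Taking the (8/11, 3/11)-weighted average: (8/11)·(1) + (3/11)·(6/5) = 58/55.

58/55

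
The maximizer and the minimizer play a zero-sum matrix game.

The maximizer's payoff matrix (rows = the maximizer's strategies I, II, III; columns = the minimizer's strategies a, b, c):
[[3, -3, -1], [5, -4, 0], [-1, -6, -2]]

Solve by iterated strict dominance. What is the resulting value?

Row III is strictly dominated by row I (3>-1, -3>-6, -1>-2); eliminate III.
Column c is strictly dominated by b for the minimizer (-3<-1, -4<0); eliminate c.
Column a is strictly dominated by b for the minimizer (-3<3, -4<5); eliminate a.
Row II is strictly dominated by row I (-3>-4); eliminate II.
Only (I, b) remains, with payoff -3.

-3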